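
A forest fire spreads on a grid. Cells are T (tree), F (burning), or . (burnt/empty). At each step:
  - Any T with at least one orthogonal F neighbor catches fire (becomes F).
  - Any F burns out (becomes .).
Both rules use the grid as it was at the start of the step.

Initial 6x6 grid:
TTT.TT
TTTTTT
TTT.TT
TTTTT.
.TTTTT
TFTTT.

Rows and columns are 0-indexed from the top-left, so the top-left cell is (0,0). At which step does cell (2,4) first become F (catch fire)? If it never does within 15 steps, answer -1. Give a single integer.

Step 1: cell (2,4)='T' (+3 fires, +1 burnt)
Step 2: cell (2,4)='T' (+3 fires, +3 burnt)
Step 3: cell (2,4)='T' (+5 fires, +3 burnt)
Step 4: cell (2,4)='T' (+5 fires, +5 burnt)
Step 5: cell (2,4)='T' (+5 fires, +5 burnt)
Step 6: cell (2,4)='F' (+4 fires, +5 burnt)
  -> target ignites at step 6
Step 7: cell (2,4)='.' (+2 fires, +4 burnt)
Step 8: cell (2,4)='.' (+2 fires, +2 burnt)
Step 9: cell (2,4)='.' (+1 fires, +2 burnt)
Step 10: cell (2,4)='.' (+0 fires, +1 burnt)
  fire out at step 10

6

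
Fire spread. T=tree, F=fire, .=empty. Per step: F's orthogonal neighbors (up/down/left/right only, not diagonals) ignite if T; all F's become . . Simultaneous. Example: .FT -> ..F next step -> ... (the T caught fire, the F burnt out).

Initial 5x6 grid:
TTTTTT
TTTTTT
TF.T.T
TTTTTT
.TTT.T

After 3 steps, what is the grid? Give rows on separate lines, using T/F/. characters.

Step 1: 3 trees catch fire, 1 burn out
  TTTTTT
  TFTTTT
  F..T.T
  TFTTTT
  .TTT.T
Step 2: 6 trees catch fire, 3 burn out
  TFTTTT
  F.FTTT
  ...T.T
  F.FTTT
  .FTT.T
Step 3: 5 trees catch fire, 6 burn out
  F.FTTT
  ...FTT
  ...T.T
  ...FTT
  ..FT.T

F.FTTT
...FTT
...T.T
...FTT
..FT.T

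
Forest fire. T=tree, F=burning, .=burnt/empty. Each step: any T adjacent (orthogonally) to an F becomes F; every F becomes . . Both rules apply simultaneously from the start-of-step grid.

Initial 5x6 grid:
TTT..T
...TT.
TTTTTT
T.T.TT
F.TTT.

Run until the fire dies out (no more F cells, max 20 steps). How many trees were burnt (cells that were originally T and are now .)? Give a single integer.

Step 1: +1 fires, +1 burnt (F count now 1)
Step 2: +1 fires, +1 burnt (F count now 1)
Step 3: +1 fires, +1 burnt (F count now 1)
Step 4: +1 fires, +1 burnt (F count now 1)
Step 5: +2 fires, +1 burnt (F count now 2)
Step 6: +3 fires, +2 burnt (F count now 3)
Step 7: +4 fires, +3 burnt (F count now 4)
Step 8: +2 fires, +4 burnt (F count now 2)
Step 9: +0 fires, +2 burnt (F count now 0)
Fire out after step 9
Initially T: 19, now '.': 26
Total burnt (originally-T cells now '.'): 15

Answer: 15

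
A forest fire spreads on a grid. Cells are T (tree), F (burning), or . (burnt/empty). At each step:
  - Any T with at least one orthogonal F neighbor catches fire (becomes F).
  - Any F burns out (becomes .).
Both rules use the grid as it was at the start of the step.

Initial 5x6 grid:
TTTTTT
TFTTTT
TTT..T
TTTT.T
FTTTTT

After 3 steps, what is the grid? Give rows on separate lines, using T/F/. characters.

Step 1: 6 trees catch fire, 2 burn out
  TFTTTT
  F.FTTT
  TFT..T
  FTTT.T
  .FTTTT
Step 2: 7 trees catch fire, 6 burn out
  F.FTTT
  ...FTT
  F.F..T
  .FTT.T
  ..FTTT
Step 3: 4 trees catch fire, 7 burn out
  ...FTT
  ....FT
  .....T
  ..FT.T
  ...FTT

...FTT
....FT
.....T
..FT.T
...FTT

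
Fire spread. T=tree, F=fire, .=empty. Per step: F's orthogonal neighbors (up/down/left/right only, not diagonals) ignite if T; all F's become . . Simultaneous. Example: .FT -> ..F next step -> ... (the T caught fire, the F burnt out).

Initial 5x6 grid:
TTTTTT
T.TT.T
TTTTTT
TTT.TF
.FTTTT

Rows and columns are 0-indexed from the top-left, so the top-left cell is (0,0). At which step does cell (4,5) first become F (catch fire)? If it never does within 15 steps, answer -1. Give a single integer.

Step 1: cell (4,5)='F' (+5 fires, +2 burnt)
  -> target ignites at step 1
Step 2: cell (4,5)='.' (+7 fires, +5 burnt)
Step 3: cell (4,5)='.' (+4 fires, +7 burnt)
Step 4: cell (4,5)='.' (+4 fires, +4 burnt)
Step 5: cell (4,5)='.' (+3 fires, +4 burnt)
Step 6: cell (4,5)='.' (+1 fires, +3 burnt)
Step 7: cell (4,5)='.' (+0 fires, +1 burnt)
  fire out at step 7

1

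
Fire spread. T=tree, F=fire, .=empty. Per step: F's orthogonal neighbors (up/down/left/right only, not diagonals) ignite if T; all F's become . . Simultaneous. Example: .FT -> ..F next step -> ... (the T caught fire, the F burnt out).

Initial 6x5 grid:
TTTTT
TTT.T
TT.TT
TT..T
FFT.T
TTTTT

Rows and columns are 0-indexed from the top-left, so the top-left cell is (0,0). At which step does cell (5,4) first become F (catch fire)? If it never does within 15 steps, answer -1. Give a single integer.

Step 1: cell (5,4)='T' (+5 fires, +2 burnt)
Step 2: cell (5,4)='T' (+3 fires, +5 burnt)
Step 3: cell (5,4)='T' (+3 fires, +3 burnt)
Step 4: cell (5,4)='F' (+4 fires, +3 burnt)
  -> target ignites at step 4
Step 5: cell (5,4)='.' (+2 fires, +4 burnt)
Step 6: cell (5,4)='.' (+2 fires, +2 burnt)
Step 7: cell (5,4)='.' (+2 fires, +2 burnt)
Step 8: cell (5,4)='.' (+2 fires, +2 burnt)
Step 9: cell (5,4)='.' (+0 fires, +2 burnt)
  fire out at step 9

4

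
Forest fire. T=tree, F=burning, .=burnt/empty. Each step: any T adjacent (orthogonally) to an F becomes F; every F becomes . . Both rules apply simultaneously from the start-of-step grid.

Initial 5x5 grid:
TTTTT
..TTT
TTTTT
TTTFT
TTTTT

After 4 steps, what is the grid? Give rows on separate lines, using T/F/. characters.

Step 1: 4 trees catch fire, 1 burn out
  TTTTT
  ..TTT
  TTTFT
  TTF.F
  TTTFT
Step 2: 6 trees catch fire, 4 burn out
  TTTTT
  ..TFT
  TTF.F
  TF...
  TTF.F
Step 3: 6 trees catch fire, 6 burn out
  TTTFT
  ..F.F
  TF...
  F....
  TF...
Step 4: 4 trees catch fire, 6 burn out
  TTF.F
  .....
  F....
  .....
  F....

TTF.F
.....
F....
.....
F....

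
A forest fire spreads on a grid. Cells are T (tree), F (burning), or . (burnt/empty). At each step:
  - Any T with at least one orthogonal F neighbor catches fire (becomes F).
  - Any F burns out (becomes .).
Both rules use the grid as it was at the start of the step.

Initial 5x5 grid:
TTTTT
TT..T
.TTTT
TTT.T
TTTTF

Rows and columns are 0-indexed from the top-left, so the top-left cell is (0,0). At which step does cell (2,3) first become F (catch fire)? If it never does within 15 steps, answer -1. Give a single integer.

Step 1: cell (2,3)='T' (+2 fires, +1 burnt)
Step 2: cell (2,3)='T' (+2 fires, +2 burnt)
Step 3: cell (2,3)='F' (+4 fires, +2 burnt)
  -> target ignites at step 3
Step 4: cell (2,3)='.' (+4 fires, +4 burnt)
Step 5: cell (2,3)='.' (+3 fires, +4 burnt)
Step 6: cell (2,3)='.' (+2 fires, +3 burnt)
Step 7: cell (2,3)='.' (+2 fires, +2 burnt)
Step 8: cell (2,3)='.' (+1 fires, +2 burnt)
Step 9: cell (2,3)='.' (+0 fires, +1 burnt)
  fire out at step 9

3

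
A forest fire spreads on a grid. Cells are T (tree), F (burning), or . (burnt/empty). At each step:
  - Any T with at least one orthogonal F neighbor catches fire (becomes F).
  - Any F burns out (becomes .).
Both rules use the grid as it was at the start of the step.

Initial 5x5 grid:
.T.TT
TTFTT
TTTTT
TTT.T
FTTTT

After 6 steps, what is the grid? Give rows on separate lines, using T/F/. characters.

Step 1: 5 trees catch fire, 2 burn out
  .T.TT
  TF.FT
  TTFTT
  FTT.T
  .FTTT
Step 2: 10 trees catch fire, 5 burn out
  .F.FT
  F...F
  FF.FT
  .FF.T
  ..FTT
Step 3: 3 trees catch fire, 10 burn out
  ....F
  .....
  ....F
  ....T
  ...FT
Step 4: 2 trees catch fire, 3 burn out
  .....
  .....
  .....
  ....F
  ....F
Step 5: 0 trees catch fire, 2 burn out
  .....
  .....
  .....
  .....
  .....
Step 6: 0 trees catch fire, 0 burn out
  .....
  .....
  .....
  .....
  .....

.....
.....
.....
.....
.....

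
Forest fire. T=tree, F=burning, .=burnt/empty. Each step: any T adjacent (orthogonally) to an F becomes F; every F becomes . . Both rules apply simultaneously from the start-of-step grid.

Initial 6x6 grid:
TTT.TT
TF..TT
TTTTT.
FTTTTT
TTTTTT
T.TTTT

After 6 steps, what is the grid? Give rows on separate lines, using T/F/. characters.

Step 1: 6 trees catch fire, 2 burn out
  TFT.TT
  F...TT
  FFTTT.
  .FTTTT
  FTTTTT
  T.TTTT
Step 2: 6 trees catch fire, 6 burn out
  F.F.TT
  ....TT
  ..FTT.
  ..FTTT
  .FTTTT
  F.TTTT
Step 3: 3 trees catch fire, 6 burn out
  ....TT
  ....TT
  ...FT.
  ...FTT
  ..FTTT
  ..TTTT
Step 4: 4 trees catch fire, 3 burn out
  ....TT
  ....TT
  ....F.
  ....FT
  ...FTT
  ..FTTT
Step 5: 4 trees catch fire, 4 burn out
  ....TT
  ....FT
  ......
  .....F
  ....FT
  ...FTT
Step 6: 4 trees catch fire, 4 burn out
  ....FT
  .....F
  ......
  ......
  .....F
  ....FT

....FT
.....F
......
......
.....F
....FT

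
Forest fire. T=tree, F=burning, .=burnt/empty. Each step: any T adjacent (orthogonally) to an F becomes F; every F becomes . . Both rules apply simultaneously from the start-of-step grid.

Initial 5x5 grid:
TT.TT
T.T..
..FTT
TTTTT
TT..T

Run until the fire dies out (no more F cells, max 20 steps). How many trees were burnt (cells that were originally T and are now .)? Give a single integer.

Answer: 11

Derivation:
Step 1: +3 fires, +1 burnt (F count now 3)
Step 2: +3 fires, +3 burnt (F count now 3)
Step 3: +3 fires, +3 burnt (F count now 3)
Step 4: +2 fires, +3 burnt (F count now 2)
Step 5: +0 fires, +2 burnt (F count now 0)
Fire out after step 5
Initially T: 16, now '.': 20
Total burnt (originally-T cells now '.'): 11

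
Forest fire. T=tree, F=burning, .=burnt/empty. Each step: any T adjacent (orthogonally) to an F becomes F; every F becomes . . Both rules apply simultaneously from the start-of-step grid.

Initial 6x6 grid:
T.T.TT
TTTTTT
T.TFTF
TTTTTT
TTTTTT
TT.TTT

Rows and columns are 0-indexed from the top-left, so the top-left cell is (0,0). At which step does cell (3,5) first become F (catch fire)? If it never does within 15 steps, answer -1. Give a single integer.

Step 1: cell (3,5)='F' (+6 fires, +2 burnt)
  -> target ignites at step 1
Step 2: cell (3,5)='.' (+7 fires, +6 burnt)
Step 3: cell (3,5)='.' (+8 fires, +7 burnt)
Step 4: cell (3,5)='.' (+4 fires, +8 burnt)
Step 5: cell (3,5)='.' (+4 fires, +4 burnt)
Step 6: cell (3,5)='.' (+1 fires, +4 burnt)
Step 7: cell (3,5)='.' (+0 fires, +1 burnt)
  fire out at step 7

1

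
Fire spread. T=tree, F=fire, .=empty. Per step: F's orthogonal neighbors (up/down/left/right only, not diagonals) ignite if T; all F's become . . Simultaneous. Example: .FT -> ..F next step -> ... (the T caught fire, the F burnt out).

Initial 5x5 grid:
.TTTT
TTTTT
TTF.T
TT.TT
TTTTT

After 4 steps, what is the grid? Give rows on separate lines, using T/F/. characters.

Step 1: 2 trees catch fire, 1 burn out
  .TTTT
  TTFTT
  TF..T
  TT.TT
  TTTTT
Step 2: 5 trees catch fire, 2 burn out
  .TFTT
  TF.FT
  F...T
  TF.TT
  TTTTT
Step 3: 6 trees catch fire, 5 burn out
  .F.FT
  F...F
  ....T
  F..TT
  TFTTT
Step 4: 4 trees catch fire, 6 burn out
  ....F
  .....
  ....F
  ...TT
  F.FTT

....F
.....
....F
...TT
F.FTT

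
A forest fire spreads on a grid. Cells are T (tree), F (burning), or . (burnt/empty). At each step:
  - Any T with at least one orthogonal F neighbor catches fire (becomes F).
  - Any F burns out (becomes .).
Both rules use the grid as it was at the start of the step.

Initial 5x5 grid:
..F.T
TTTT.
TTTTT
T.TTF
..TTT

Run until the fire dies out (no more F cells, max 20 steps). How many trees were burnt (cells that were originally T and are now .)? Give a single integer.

Answer: 15

Derivation:
Step 1: +4 fires, +2 burnt (F count now 4)
Step 2: +6 fires, +4 burnt (F count now 6)
Step 3: +3 fires, +6 burnt (F count now 3)
Step 4: +1 fires, +3 burnt (F count now 1)
Step 5: +1 fires, +1 burnt (F count now 1)
Step 6: +0 fires, +1 burnt (F count now 0)
Fire out after step 6
Initially T: 16, now '.': 24
Total burnt (originally-T cells now '.'): 15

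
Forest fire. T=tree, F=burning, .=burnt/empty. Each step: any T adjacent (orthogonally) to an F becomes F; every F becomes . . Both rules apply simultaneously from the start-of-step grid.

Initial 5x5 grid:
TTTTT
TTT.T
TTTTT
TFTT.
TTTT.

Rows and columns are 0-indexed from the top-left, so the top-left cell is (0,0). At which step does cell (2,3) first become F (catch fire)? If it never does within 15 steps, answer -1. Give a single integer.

Step 1: cell (2,3)='T' (+4 fires, +1 burnt)
Step 2: cell (2,3)='T' (+6 fires, +4 burnt)
Step 3: cell (2,3)='F' (+5 fires, +6 burnt)
  -> target ignites at step 3
Step 4: cell (2,3)='.' (+3 fires, +5 burnt)
Step 5: cell (2,3)='.' (+2 fires, +3 burnt)
Step 6: cell (2,3)='.' (+1 fires, +2 burnt)
Step 7: cell (2,3)='.' (+0 fires, +1 burnt)
  fire out at step 7

3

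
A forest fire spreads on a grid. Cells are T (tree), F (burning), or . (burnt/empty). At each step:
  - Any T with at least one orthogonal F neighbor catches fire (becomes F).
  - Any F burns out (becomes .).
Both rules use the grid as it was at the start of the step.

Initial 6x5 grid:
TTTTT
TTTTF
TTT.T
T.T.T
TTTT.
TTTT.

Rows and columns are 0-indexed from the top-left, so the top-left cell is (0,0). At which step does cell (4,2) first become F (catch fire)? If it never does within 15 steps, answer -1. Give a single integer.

Step 1: cell (4,2)='T' (+3 fires, +1 burnt)
Step 2: cell (4,2)='T' (+3 fires, +3 burnt)
Step 3: cell (4,2)='T' (+3 fires, +3 burnt)
Step 4: cell (4,2)='T' (+4 fires, +3 burnt)
Step 5: cell (4,2)='F' (+3 fires, +4 burnt)
  -> target ignites at step 5
Step 6: cell (4,2)='.' (+4 fires, +3 burnt)
Step 7: cell (4,2)='.' (+3 fires, +4 burnt)
Step 8: cell (4,2)='.' (+1 fires, +3 burnt)
Step 9: cell (4,2)='.' (+0 fires, +1 burnt)
  fire out at step 9

5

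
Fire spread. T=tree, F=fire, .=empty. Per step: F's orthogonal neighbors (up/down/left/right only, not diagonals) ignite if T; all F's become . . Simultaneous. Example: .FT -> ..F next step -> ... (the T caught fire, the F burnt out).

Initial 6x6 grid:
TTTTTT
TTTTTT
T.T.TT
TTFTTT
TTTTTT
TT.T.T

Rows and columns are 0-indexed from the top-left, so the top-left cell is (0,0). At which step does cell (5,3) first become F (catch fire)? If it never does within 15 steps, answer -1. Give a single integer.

Step 1: cell (5,3)='T' (+4 fires, +1 burnt)
Step 2: cell (5,3)='T' (+5 fires, +4 burnt)
Step 3: cell (5,3)='F' (+10 fires, +5 burnt)
  -> target ignites at step 3
Step 4: cell (5,3)='.' (+7 fires, +10 burnt)
Step 5: cell (5,3)='.' (+4 fires, +7 burnt)
Step 6: cell (5,3)='.' (+1 fires, +4 burnt)
Step 7: cell (5,3)='.' (+0 fires, +1 burnt)
  fire out at step 7

3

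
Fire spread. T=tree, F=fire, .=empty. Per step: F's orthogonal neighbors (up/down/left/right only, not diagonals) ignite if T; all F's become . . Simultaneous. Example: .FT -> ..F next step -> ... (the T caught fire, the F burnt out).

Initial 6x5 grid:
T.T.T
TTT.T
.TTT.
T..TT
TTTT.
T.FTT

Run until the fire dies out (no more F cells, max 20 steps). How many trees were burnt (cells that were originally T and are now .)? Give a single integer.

Answer: 18

Derivation:
Step 1: +2 fires, +1 burnt (F count now 2)
Step 2: +3 fires, +2 burnt (F count now 3)
Step 3: +2 fires, +3 burnt (F count now 2)
Step 4: +4 fires, +2 burnt (F count now 4)
Step 5: +1 fires, +4 burnt (F count now 1)
Step 6: +2 fires, +1 burnt (F count now 2)
Step 7: +2 fires, +2 burnt (F count now 2)
Step 8: +1 fires, +2 burnt (F count now 1)
Step 9: +1 fires, +1 burnt (F count now 1)
Step 10: +0 fires, +1 burnt (F count now 0)
Fire out after step 10
Initially T: 20, now '.': 28
Total burnt (originally-T cells now '.'): 18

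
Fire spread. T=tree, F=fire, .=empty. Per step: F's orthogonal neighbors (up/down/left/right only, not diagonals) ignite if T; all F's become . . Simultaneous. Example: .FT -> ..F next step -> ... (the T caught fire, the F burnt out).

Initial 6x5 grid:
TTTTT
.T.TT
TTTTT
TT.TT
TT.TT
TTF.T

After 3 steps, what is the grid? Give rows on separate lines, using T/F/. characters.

Step 1: 1 trees catch fire, 1 burn out
  TTTTT
  .T.TT
  TTTTT
  TT.TT
  TT.TT
  TF..T
Step 2: 2 trees catch fire, 1 burn out
  TTTTT
  .T.TT
  TTTTT
  TT.TT
  TF.TT
  F...T
Step 3: 2 trees catch fire, 2 burn out
  TTTTT
  .T.TT
  TTTTT
  TF.TT
  F..TT
  ....T

TTTTT
.T.TT
TTTTT
TF.TT
F..TT
....T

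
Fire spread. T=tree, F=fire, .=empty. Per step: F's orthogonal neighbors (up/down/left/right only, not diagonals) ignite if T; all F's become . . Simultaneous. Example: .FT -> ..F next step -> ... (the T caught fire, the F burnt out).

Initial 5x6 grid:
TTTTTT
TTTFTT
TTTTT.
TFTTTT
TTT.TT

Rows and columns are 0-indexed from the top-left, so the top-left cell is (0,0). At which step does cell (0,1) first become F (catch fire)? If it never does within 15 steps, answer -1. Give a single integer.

Step 1: cell (0,1)='T' (+8 fires, +2 burnt)
Step 2: cell (0,1)='T' (+10 fires, +8 burnt)
Step 3: cell (0,1)='F' (+4 fires, +10 burnt)
  -> target ignites at step 3
Step 4: cell (0,1)='.' (+3 fires, +4 burnt)
Step 5: cell (0,1)='.' (+1 fires, +3 burnt)
Step 6: cell (0,1)='.' (+0 fires, +1 burnt)
  fire out at step 6

3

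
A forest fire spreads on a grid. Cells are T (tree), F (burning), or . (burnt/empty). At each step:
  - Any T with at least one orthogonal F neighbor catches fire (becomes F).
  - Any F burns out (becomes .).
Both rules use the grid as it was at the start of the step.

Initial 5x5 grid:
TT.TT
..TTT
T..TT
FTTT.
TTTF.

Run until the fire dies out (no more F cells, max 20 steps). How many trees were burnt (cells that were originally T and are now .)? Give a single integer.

Answer: 14

Derivation:
Step 1: +5 fires, +2 burnt (F count now 5)
Step 2: +3 fires, +5 burnt (F count now 3)
Step 3: +2 fires, +3 burnt (F count now 2)
Step 4: +3 fires, +2 burnt (F count now 3)
Step 5: +1 fires, +3 burnt (F count now 1)
Step 6: +0 fires, +1 burnt (F count now 0)
Fire out after step 6
Initially T: 16, now '.': 23
Total burnt (originally-T cells now '.'): 14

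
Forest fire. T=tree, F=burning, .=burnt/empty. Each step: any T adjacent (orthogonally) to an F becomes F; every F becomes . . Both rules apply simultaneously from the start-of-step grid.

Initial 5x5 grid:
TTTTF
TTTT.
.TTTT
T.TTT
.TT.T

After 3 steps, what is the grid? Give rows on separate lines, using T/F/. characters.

Step 1: 1 trees catch fire, 1 burn out
  TTTF.
  TTTT.
  .TTTT
  T.TTT
  .TT.T
Step 2: 2 trees catch fire, 1 burn out
  TTF..
  TTTF.
  .TTTT
  T.TTT
  .TT.T
Step 3: 3 trees catch fire, 2 burn out
  TF...
  TTF..
  .TTFT
  T.TTT
  .TT.T

TF...
TTF..
.TTFT
T.TTT
.TT.T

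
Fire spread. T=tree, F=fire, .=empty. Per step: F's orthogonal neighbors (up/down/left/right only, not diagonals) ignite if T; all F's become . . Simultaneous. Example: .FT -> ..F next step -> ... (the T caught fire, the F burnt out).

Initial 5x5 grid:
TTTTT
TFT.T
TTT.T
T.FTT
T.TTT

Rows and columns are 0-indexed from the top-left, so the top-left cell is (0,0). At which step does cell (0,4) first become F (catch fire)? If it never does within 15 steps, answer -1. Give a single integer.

Step 1: cell (0,4)='T' (+7 fires, +2 burnt)
Step 2: cell (0,4)='T' (+5 fires, +7 burnt)
Step 3: cell (0,4)='T' (+4 fires, +5 burnt)
Step 4: cell (0,4)='F' (+3 fires, +4 burnt)
  -> target ignites at step 4
Step 5: cell (0,4)='.' (+0 fires, +3 burnt)
  fire out at step 5

4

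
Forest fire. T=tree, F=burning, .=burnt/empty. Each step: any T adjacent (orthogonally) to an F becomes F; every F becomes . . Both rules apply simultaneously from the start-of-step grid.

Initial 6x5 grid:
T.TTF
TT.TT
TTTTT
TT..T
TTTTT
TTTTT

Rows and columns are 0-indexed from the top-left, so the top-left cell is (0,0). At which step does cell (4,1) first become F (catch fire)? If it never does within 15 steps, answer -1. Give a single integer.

Step 1: cell (4,1)='T' (+2 fires, +1 burnt)
Step 2: cell (4,1)='T' (+3 fires, +2 burnt)
Step 3: cell (4,1)='T' (+2 fires, +3 burnt)
Step 4: cell (4,1)='T' (+2 fires, +2 burnt)
Step 5: cell (4,1)='T' (+3 fires, +2 burnt)
Step 6: cell (4,1)='T' (+5 fires, +3 burnt)
Step 7: cell (4,1)='F' (+4 fires, +5 burnt)
  -> target ignites at step 7
Step 8: cell (4,1)='.' (+3 fires, +4 burnt)
Step 9: cell (4,1)='.' (+1 fires, +3 burnt)
Step 10: cell (4,1)='.' (+0 fires, +1 burnt)
  fire out at step 10

7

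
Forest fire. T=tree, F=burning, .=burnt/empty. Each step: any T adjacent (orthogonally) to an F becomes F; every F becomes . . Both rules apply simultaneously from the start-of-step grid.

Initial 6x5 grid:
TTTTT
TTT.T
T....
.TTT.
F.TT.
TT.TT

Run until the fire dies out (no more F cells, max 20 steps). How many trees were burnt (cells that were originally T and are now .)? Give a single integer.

Step 1: +1 fires, +1 burnt (F count now 1)
Step 2: +1 fires, +1 burnt (F count now 1)
Step 3: +0 fires, +1 burnt (F count now 0)
Fire out after step 3
Initially T: 19, now '.': 13
Total burnt (originally-T cells now '.'): 2

Answer: 2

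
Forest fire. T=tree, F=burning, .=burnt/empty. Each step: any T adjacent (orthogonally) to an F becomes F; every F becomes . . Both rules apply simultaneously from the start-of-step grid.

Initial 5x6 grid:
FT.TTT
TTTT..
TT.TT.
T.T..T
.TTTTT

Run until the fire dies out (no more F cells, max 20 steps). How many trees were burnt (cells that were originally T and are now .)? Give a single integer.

Step 1: +2 fires, +1 burnt (F count now 2)
Step 2: +2 fires, +2 burnt (F count now 2)
Step 3: +3 fires, +2 burnt (F count now 3)
Step 4: +1 fires, +3 burnt (F count now 1)
Step 5: +2 fires, +1 burnt (F count now 2)
Step 6: +2 fires, +2 burnt (F count now 2)
Step 7: +1 fires, +2 burnt (F count now 1)
Step 8: +0 fires, +1 burnt (F count now 0)
Fire out after step 8
Initially T: 20, now '.': 23
Total burnt (originally-T cells now '.'): 13

Answer: 13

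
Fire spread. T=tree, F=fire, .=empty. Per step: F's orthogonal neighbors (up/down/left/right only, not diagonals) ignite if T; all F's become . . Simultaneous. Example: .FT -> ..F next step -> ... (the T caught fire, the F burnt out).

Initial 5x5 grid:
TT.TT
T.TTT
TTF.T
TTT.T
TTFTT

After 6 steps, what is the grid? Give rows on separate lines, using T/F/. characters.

Step 1: 5 trees catch fire, 2 burn out
  TT.TT
  T.FTT
  TF..T
  TTF.T
  TF.FT
Step 2: 5 trees catch fire, 5 burn out
  TT.TT
  T..FT
  F...T
  TF..T
  F...F
Step 3: 5 trees catch fire, 5 burn out
  TT.FT
  F...F
  ....T
  F...F
  .....
Step 4: 3 trees catch fire, 5 burn out
  FT..F
  .....
  ....F
  .....
  .....
Step 5: 1 trees catch fire, 3 burn out
  .F...
  .....
  .....
  .....
  .....
Step 6: 0 trees catch fire, 1 burn out
  .....
  .....
  .....
  .....
  .....

.....
.....
.....
.....
.....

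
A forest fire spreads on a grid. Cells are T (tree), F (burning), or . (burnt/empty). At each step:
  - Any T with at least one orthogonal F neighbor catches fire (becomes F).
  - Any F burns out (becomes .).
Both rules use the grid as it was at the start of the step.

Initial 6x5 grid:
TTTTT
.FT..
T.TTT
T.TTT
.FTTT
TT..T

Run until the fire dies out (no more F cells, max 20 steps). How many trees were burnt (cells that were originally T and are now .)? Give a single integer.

Answer: 18

Derivation:
Step 1: +4 fires, +2 burnt (F count now 4)
Step 2: +6 fires, +4 burnt (F count now 6)
Step 3: +4 fires, +6 burnt (F count now 4)
Step 4: +4 fires, +4 burnt (F count now 4)
Step 5: +0 fires, +4 burnt (F count now 0)
Fire out after step 5
Initially T: 20, now '.': 28
Total burnt (originally-T cells now '.'): 18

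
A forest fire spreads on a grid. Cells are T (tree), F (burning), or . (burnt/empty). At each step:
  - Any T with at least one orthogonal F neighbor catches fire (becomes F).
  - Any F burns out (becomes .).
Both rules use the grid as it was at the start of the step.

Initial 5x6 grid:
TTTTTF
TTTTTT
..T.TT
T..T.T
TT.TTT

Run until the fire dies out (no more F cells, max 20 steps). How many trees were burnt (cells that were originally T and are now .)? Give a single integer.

Answer: 19

Derivation:
Step 1: +2 fires, +1 burnt (F count now 2)
Step 2: +3 fires, +2 burnt (F count now 3)
Step 3: +4 fires, +3 burnt (F count now 4)
Step 4: +3 fires, +4 burnt (F count now 3)
Step 5: +4 fires, +3 burnt (F count now 4)
Step 6: +2 fires, +4 burnt (F count now 2)
Step 7: +1 fires, +2 burnt (F count now 1)
Step 8: +0 fires, +1 burnt (F count now 0)
Fire out after step 8
Initially T: 22, now '.': 27
Total burnt (originally-T cells now '.'): 19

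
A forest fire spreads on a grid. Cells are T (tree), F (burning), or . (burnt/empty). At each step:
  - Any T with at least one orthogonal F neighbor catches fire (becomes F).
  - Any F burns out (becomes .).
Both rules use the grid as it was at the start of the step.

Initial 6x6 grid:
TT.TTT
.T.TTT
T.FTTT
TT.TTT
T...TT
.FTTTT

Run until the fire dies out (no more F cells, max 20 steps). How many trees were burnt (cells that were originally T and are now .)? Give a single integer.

Answer: 18

Derivation:
Step 1: +2 fires, +2 burnt (F count now 2)
Step 2: +4 fires, +2 burnt (F count now 4)
Step 3: +5 fires, +4 burnt (F count now 5)
Step 4: +5 fires, +5 burnt (F count now 5)
Step 5: +2 fires, +5 burnt (F count now 2)
Step 6: +0 fires, +2 burnt (F count now 0)
Fire out after step 6
Initially T: 25, now '.': 29
Total burnt (originally-T cells now '.'): 18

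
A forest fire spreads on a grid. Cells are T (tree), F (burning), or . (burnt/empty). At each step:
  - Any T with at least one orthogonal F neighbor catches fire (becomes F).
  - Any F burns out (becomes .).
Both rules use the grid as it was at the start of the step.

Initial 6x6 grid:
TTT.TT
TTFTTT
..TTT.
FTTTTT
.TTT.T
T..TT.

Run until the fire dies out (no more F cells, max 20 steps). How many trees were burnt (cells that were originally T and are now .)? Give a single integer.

Step 1: +5 fires, +2 burnt (F count now 5)
Step 2: +6 fires, +5 burnt (F count now 6)
Step 3: +6 fires, +6 burnt (F count now 6)
Step 4: +3 fires, +6 burnt (F count now 3)
Step 5: +2 fires, +3 burnt (F count now 2)
Step 6: +2 fires, +2 burnt (F count now 2)
Step 7: +0 fires, +2 burnt (F count now 0)
Fire out after step 7
Initially T: 25, now '.': 35
Total burnt (originally-T cells now '.'): 24

Answer: 24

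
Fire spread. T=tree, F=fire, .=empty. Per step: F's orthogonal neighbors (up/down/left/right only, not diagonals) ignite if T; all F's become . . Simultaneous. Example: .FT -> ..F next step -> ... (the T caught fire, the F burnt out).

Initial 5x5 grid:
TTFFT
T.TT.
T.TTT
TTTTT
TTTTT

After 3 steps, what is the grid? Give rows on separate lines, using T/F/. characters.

Step 1: 4 trees catch fire, 2 burn out
  TF..F
  T.FF.
  T.TTT
  TTTTT
  TTTTT
Step 2: 3 trees catch fire, 4 burn out
  F....
  T....
  T.FFT
  TTTTT
  TTTTT
Step 3: 4 trees catch fire, 3 burn out
  .....
  F....
  T...F
  TTFFT
  TTTTT

.....
F....
T...F
TTFFT
TTTTT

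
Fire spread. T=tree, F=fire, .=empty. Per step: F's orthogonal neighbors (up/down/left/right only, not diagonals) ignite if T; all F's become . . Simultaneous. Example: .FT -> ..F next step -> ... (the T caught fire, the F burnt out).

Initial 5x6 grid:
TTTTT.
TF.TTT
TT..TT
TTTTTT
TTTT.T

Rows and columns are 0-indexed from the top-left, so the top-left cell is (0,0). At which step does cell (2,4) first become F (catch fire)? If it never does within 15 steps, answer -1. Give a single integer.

Step 1: cell (2,4)='T' (+3 fires, +1 burnt)
Step 2: cell (2,4)='T' (+4 fires, +3 burnt)
Step 3: cell (2,4)='T' (+4 fires, +4 burnt)
Step 4: cell (2,4)='T' (+5 fires, +4 burnt)
Step 5: cell (2,4)='T' (+3 fires, +5 burnt)
Step 6: cell (2,4)='F' (+3 fires, +3 burnt)
  -> target ignites at step 6
Step 7: cell (2,4)='.' (+2 fires, +3 burnt)
Step 8: cell (2,4)='.' (+0 fires, +2 burnt)
  fire out at step 8

6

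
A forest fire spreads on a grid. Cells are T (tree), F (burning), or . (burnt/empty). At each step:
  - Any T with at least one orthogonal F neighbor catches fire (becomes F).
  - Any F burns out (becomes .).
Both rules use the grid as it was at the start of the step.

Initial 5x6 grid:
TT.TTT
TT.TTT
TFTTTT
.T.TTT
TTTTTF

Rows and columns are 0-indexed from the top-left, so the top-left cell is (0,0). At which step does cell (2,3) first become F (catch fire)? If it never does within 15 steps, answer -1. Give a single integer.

Step 1: cell (2,3)='T' (+6 fires, +2 burnt)
Step 2: cell (2,3)='F' (+7 fires, +6 burnt)
  -> target ignites at step 2
Step 3: cell (2,3)='.' (+7 fires, +7 burnt)
Step 4: cell (2,3)='.' (+3 fires, +7 burnt)
Step 5: cell (2,3)='.' (+1 fires, +3 burnt)
Step 6: cell (2,3)='.' (+0 fires, +1 burnt)
  fire out at step 6

2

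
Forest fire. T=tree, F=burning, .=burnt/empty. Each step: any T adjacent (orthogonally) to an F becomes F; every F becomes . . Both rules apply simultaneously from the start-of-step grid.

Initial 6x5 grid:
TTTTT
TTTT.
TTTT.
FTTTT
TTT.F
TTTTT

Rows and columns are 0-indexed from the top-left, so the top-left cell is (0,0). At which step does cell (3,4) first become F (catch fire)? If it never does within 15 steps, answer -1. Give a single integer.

Step 1: cell (3,4)='F' (+5 fires, +2 burnt)
  -> target ignites at step 1
Step 2: cell (3,4)='.' (+7 fires, +5 burnt)
Step 3: cell (3,4)='.' (+7 fires, +7 burnt)
Step 4: cell (3,4)='.' (+3 fires, +7 burnt)
Step 5: cell (3,4)='.' (+2 fires, +3 burnt)
Step 6: cell (3,4)='.' (+1 fires, +2 burnt)
Step 7: cell (3,4)='.' (+0 fires, +1 burnt)
  fire out at step 7

1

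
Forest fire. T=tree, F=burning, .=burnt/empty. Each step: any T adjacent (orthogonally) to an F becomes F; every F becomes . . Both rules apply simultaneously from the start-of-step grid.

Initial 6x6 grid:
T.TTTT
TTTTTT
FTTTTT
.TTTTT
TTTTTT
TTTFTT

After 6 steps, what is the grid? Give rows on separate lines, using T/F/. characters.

Step 1: 5 trees catch fire, 2 burn out
  T.TTTT
  FTTTTT
  .FTTTT
  .TTTTT
  TTTFTT
  TTF.FT
Step 2: 9 trees catch fire, 5 burn out
  F.TTTT
  .FTTTT
  ..FTTT
  .FTFTT
  TTF.FT
  TF...F
Step 3: 7 trees catch fire, 9 burn out
  ..TTTT
  ..FTTT
  ...FTT
  ..F.FT
  TF...F
  F.....
Step 4: 5 trees catch fire, 7 burn out
  ..FTTT
  ...FTT
  ....FT
  .....F
  F.....
  ......
Step 5: 3 trees catch fire, 5 burn out
  ...FTT
  ....FT
  .....F
  ......
  ......
  ......
Step 6: 2 trees catch fire, 3 burn out
  ....FT
  .....F
  ......
  ......
  ......
  ......

....FT
.....F
......
......
......
......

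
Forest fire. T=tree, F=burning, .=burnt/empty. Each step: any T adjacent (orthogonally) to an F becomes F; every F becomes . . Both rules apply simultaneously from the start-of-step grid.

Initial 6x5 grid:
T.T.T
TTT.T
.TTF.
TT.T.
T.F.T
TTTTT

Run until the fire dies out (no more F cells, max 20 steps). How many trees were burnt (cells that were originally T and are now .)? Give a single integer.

Step 1: +3 fires, +2 burnt (F count now 3)
Step 2: +4 fires, +3 burnt (F count now 4)
Step 3: +5 fires, +4 burnt (F count now 5)
Step 4: +4 fires, +5 burnt (F count now 4)
Step 5: +1 fires, +4 burnt (F count now 1)
Step 6: +0 fires, +1 burnt (F count now 0)
Fire out after step 6
Initially T: 19, now '.': 28
Total burnt (originally-T cells now '.'): 17

Answer: 17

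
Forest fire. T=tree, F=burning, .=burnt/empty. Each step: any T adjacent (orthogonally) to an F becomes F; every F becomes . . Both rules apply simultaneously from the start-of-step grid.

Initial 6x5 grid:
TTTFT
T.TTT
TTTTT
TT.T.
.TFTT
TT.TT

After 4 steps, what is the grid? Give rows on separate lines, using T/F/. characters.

Step 1: 5 trees catch fire, 2 burn out
  TTF.F
  T.TFT
  TTTTT
  TT.T.
  .F.FT
  TT.TT
Step 2: 9 trees catch fire, 5 burn out
  TF...
  T.F.F
  TTTFT
  TF.F.
  ....F
  TF.FT
Step 3: 7 trees catch fire, 9 burn out
  F....
  T....
  TFF.F
  F....
  .....
  F...F
Step 4: 2 trees catch fire, 7 burn out
  .....
  F....
  F....
  .....
  .....
  .....

.....
F....
F....
.....
.....
.....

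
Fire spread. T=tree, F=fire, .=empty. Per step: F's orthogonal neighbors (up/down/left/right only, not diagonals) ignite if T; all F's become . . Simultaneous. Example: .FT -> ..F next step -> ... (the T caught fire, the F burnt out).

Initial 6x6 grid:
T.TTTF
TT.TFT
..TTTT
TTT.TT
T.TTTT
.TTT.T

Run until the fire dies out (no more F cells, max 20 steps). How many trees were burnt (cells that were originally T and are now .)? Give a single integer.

Step 1: +4 fires, +2 burnt (F count now 4)
Step 2: +4 fires, +4 burnt (F count now 4)
Step 3: +4 fires, +4 burnt (F count now 4)
Step 4: +3 fires, +4 burnt (F count now 3)
Step 5: +4 fires, +3 burnt (F count now 4)
Step 6: +2 fires, +4 burnt (F count now 2)
Step 7: +2 fires, +2 burnt (F count now 2)
Step 8: +0 fires, +2 burnt (F count now 0)
Fire out after step 8
Initially T: 26, now '.': 33
Total burnt (originally-T cells now '.'): 23

Answer: 23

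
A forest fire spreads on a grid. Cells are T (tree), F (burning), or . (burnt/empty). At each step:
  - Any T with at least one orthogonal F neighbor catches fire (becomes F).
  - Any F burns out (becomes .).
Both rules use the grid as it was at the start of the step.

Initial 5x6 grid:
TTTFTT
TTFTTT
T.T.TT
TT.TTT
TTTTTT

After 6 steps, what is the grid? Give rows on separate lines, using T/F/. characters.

Step 1: 5 trees catch fire, 2 burn out
  TTF.FT
  TF.FTT
  T.F.TT
  TT.TTT
  TTTTTT
Step 2: 4 trees catch fire, 5 burn out
  TF...F
  F...FT
  T...TT
  TT.TTT
  TTTTTT
Step 3: 4 trees catch fire, 4 burn out
  F.....
  .....F
  F...FT
  TT.TTT
  TTTTTT
Step 4: 3 trees catch fire, 4 burn out
  ......
  ......
  .....F
  FT.TFT
  TTTTTT
Step 5: 5 trees catch fire, 3 burn out
  ......
  ......
  ......
  .F.F.F
  FTTTFT
Step 6: 3 trees catch fire, 5 burn out
  ......
  ......
  ......
  ......
  .FTF.F

......
......
......
......
.FTF.F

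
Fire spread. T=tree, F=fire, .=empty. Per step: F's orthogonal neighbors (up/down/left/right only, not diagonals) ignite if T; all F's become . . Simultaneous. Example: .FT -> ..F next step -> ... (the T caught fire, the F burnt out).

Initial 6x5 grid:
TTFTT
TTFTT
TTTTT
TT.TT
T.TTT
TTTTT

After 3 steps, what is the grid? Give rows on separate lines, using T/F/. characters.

Step 1: 5 trees catch fire, 2 burn out
  TF.FT
  TF.FT
  TTFTT
  TT.TT
  T.TTT
  TTTTT
Step 2: 6 trees catch fire, 5 burn out
  F...F
  F...F
  TF.FT
  TT.TT
  T.TTT
  TTTTT
Step 3: 4 trees catch fire, 6 burn out
  .....
  .....
  F...F
  TF.FT
  T.TTT
  TTTTT

.....
.....
F...F
TF.FT
T.TTT
TTTTT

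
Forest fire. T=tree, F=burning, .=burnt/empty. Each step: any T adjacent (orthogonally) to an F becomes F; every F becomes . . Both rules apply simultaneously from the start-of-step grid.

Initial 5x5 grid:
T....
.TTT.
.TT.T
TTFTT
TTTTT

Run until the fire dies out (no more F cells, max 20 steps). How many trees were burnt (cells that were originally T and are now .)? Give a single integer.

Answer: 15

Derivation:
Step 1: +4 fires, +1 burnt (F count now 4)
Step 2: +6 fires, +4 burnt (F count now 6)
Step 3: +5 fires, +6 burnt (F count now 5)
Step 4: +0 fires, +5 burnt (F count now 0)
Fire out after step 4
Initially T: 16, now '.': 24
Total burnt (originally-T cells now '.'): 15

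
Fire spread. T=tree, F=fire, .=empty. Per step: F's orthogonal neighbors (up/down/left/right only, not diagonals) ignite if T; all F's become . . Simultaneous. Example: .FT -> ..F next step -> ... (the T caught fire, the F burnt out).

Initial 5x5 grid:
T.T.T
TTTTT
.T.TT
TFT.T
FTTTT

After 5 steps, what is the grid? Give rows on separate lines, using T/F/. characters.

Step 1: 4 trees catch fire, 2 burn out
  T.T.T
  TTTTT
  .F.TT
  F.F.T
  .FTTT
Step 2: 2 trees catch fire, 4 burn out
  T.T.T
  TFTTT
  ...TT
  ....T
  ..FTT
Step 3: 3 trees catch fire, 2 burn out
  T.T.T
  F.FTT
  ...TT
  ....T
  ...FT
Step 4: 4 trees catch fire, 3 burn out
  F.F.T
  ...FT
  ...TT
  ....T
  ....F
Step 5: 3 trees catch fire, 4 burn out
  ....T
  ....F
  ...FT
  ....F
  .....

....T
....F
...FT
....F
.....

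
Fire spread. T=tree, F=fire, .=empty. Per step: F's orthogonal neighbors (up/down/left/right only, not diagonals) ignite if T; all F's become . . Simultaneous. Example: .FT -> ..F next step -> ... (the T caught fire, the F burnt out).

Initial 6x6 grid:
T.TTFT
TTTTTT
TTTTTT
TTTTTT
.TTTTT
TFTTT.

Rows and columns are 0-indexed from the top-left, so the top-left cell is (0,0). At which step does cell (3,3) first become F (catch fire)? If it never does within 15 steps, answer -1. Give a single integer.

Step 1: cell (3,3)='T' (+6 fires, +2 burnt)
Step 2: cell (3,3)='T' (+7 fires, +6 burnt)
Step 3: cell (3,3)='T' (+9 fires, +7 burnt)
Step 4: cell (3,3)='F' (+6 fires, +9 burnt)
  -> target ignites at step 4
Step 5: cell (3,3)='.' (+2 fires, +6 burnt)
Step 6: cell (3,3)='.' (+1 fires, +2 burnt)
Step 7: cell (3,3)='.' (+0 fires, +1 burnt)
  fire out at step 7

4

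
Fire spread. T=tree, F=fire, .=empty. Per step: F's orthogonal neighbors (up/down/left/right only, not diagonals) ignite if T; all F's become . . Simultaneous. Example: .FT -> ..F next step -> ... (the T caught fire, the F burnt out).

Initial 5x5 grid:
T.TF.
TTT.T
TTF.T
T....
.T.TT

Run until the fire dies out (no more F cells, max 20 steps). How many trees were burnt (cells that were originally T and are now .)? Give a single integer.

Step 1: +3 fires, +2 burnt (F count now 3)
Step 2: +2 fires, +3 burnt (F count now 2)
Step 3: +2 fires, +2 burnt (F count now 2)
Step 4: +1 fires, +2 burnt (F count now 1)
Step 5: +0 fires, +1 burnt (F count now 0)
Fire out after step 5
Initially T: 13, now '.': 20
Total burnt (originally-T cells now '.'): 8

Answer: 8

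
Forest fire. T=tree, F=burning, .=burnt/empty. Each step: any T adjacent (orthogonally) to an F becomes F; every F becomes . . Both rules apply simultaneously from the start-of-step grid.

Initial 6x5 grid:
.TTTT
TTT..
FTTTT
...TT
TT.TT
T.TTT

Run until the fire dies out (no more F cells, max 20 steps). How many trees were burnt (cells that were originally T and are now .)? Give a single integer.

Step 1: +2 fires, +1 burnt (F count now 2)
Step 2: +2 fires, +2 burnt (F count now 2)
Step 3: +3 fires, +2 burnt (F count now 3)
Step 4: +3 fires, +3 burnt (F count now 3)
Step 5: +3 fires, +3 burnt (F count now 3)
Step 6: +3 fires, +3 burnt (F count now 3)
Step 7: +2 fires, +3 burnt (F count now 2)
Step 8: +0 fires, +2 burnt (F count now 0)
Fire out after step 8
Initially T: 21, now '.': 27
Total burnt (originally-T cells now '.'): 18

Answer: 18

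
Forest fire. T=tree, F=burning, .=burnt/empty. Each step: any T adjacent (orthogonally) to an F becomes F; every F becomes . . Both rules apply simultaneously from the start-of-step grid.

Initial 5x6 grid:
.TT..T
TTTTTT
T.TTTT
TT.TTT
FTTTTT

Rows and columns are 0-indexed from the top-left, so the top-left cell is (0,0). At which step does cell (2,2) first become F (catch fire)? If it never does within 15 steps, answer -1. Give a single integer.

Step 1: cell (2,2)='T' (+2 fires, +1 burnt)
Step 2: cell (2,2)='T' (+3 fires, +2 burnt)
Step 3: cell (2,2)='T' (+2 fires, +3 burnt)
Step 4: cell (2,2)='T' (+3 fires, +2 burnt)
Step 5: cell (2,2)='T' (+5 fires, +3 burnt)
Step 6: cell (2,2)='F' (+5 fires, +5 burnt)
  -> target ignites at step 6
Step 7: cell (2,2)='.' (+2 fires, +5 burnt)
Step 8: cell (2,2)='.' (+1 fires, +2 burnt)
Step 9: cell (2,2)='.' (+1 fires, +1 burnt)
Step 10: cell (2,2)='.' (+0 fires, +1 burnt)
  fire out at step 10

6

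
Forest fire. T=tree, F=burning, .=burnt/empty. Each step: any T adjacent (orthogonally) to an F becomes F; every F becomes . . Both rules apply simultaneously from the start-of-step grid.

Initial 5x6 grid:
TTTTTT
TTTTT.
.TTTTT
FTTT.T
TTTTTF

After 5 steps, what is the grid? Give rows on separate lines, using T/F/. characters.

Step 1: 4 trees catch fire, 2 burn out
  TTTTTT
  TTTTT.
  .TTTTT
  .FTT.F
  FTTTF.
Step 2: 5 trees catch fire, 4 burn out
  TTTTTT
  TTTTT.
  .FTTTF
  ..FT..
  .FTF..
Step 3: 5 trees catch fire, 5 burn out
  TTTTTT
  TFTTT.
  ..FTF.
  ...F..
  ..F...
Step 4: 5 trees catch fire, 5 burn out
  TFTTTT
  F.FTF.
  ...F..
  ......
  ......
Step 5: 4 trees catch fire, 5 burn out
  F.FTFT
  ...F..
  ......
  ......
  ......

F.FTFT
...F..
......
......
......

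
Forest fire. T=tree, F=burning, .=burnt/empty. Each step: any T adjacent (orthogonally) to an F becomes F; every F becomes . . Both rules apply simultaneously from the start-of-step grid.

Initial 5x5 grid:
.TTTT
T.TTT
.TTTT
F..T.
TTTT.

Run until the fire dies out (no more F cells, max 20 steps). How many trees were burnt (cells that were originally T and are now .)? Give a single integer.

Step 1: +1 fires, +1 burnt (F count now 1)
Step 2: +1 fires, +1 burnt (F count now 1)
Step 3: +1 fires, +1 burnt (F count now 1)
Step 4: +1 fires, +1 burnt (F count now 1)
Step 5: +1 fires, +1 burnt (F count now 1)
Step 6: +1 fires, +1 burnt (F count now 1)
Step 7: +3 fires, +1 burnt (F count now 3)
Step 8: +4 fires, +3 burnt (F count now 4)
Step 9: +2 fires, +4 burnt (F count now 2)
Step 10: +1 fires, +2 burnt (F count now 1)
Step 11: +0 fires, +1 burnt (F count now 0)
Fire out after step 11
Initially T: 17, now '.': 24
Total burnt (originally-T cells now '.'): 16

Answer: 16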